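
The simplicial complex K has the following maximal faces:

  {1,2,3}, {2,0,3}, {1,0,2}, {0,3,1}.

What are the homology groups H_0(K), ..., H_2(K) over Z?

H_0 ≅ Z,  H_1 = 0,  H_2 ≅ Z.

Take the total order 0 < 1 < 2 < 3 on the vertex set. Then K (dimension 2) consists of the simplices:

  0-simplices (4): [0], [1], [2], [3]
  1-simplices (6): [0,1], [0,2], [0,3], [1,2], [1,3], [2,3]
  2-simplices (4): [0,1,2], [0,1,3], [0,2,3], [1,2,3]

so the chain groups are C_0 ≅ Z^4, C_1 ≅ Z^6, C_2 ≅ Z^4.

The boundary map ∂_1: C_1 → C_0 is given by ∂[p,q] = [q] − [p].
The 4×6 boundary matrix has rank 3 and Smith normal form diag(1,1,1).

∂_2: C_2 → C_1 sends each 2-simplex [p,q,r] to [q,r] − [p,r] + [p,q]. For instance
  ∂[0,1,2] = [1,2] − [0,2] + [0,1],
  ∂[1,2,3] = [2,3] − [1,3] + [1,2].
The 6×4 boundary matrix has rank 3 and Smith normal form diag(1,1,1).

Now H_k = ker ∂_k / im ∂_{k+1}, so:

  H_0: rank C_0 − rank ∂_1 = 4 − 3 = 1, and the invariant factors of ∂_1 are all 1, so H_0 ≅ Z.
  H_1: rank ker ∂_1 − rank ∂_2 = (6 − 3) − 3 = 0, and the invariant factors of ∂_2 are all 1, so H_1 ≅ 0.
  H_2: rank ker ∂_2 − rank ∂_3 = (4 − 3) − 0 = 1, and there is no ∂_3, so H_2 ≅ Z.

As a check, the Euler characteristic is 4 − 6 + 4 = 2, which agrees with 1 − 0 + 1 = 2.
(K is a triangulation of the 2-sphere S^2.)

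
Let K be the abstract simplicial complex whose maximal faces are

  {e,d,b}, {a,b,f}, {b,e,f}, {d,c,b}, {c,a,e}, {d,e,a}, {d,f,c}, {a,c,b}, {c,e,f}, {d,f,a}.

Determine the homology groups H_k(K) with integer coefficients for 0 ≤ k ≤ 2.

H_0 ≅ Z,  H_1 ≅ Z/2,  H_2 = 0.

K has 6 vertices, 15 edges, 10 triangles.
rank ∂_0 = 0, rank ∂_1 = 5 ⇒ b_0 = 6 − 0 − 5 = 1; all invariant factors of ∂_1 are 1 so no torsion. So H_0 = Z.
rank ∂_1 = 5, rank ∂_2 = 10 ⇒ b_1 = 15 − 5 − 10 = 0; ∂_2 has invariant factor(s) [2] giving torsion. So H_1 = Z/2.
rank ∂_2 = 10, rank ∂_3 = 0 ⇒ b_2 = 10 − 10 − 0 = 0. So H_2 = 0.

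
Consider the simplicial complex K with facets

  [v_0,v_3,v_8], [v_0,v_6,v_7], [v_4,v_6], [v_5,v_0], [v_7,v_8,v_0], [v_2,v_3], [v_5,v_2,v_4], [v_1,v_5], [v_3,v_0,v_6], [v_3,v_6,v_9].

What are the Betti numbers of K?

Take the total order v_0 < v_1 < v_2 < v_3 < v_4 < v_5 < v_6 < v_7 < v_8 < v_9 on the vertex set. Then K (dimension 2) consists of the simplices:

  0-simplices (10): [v_0], [v_1], [v_2], [v_3], [v_4], [v_5], [v_6], [v_7], [v_8], [v_9]
  1-simplices (17): (17 of them)
  2-simplices (6): [v_0,v_3,v_6], [v_0,v_3,v_8], [v_0,v_6,v_7], [v_0,v_7,v_8], [v_2,v_4,v_5], [v_3,v_6,v_9]

Hence C_0 ≅ Z^10, C_1 ≅ Z^17, C_2 ≅ Z^6.

The boundary map ∂_1: C_1 → C_0 is given by ∂[p,q] = [q] − [p].
The 10×17 boundary matrix has rank 9 and Smith normal form diag(1,1,1,1,1,1,1,1,1).

∂_2: C_2 → C_1 maps a triangle to the signed sum of its edges. For instance
  ∂[v_0,v_6,v_7] = [v_6,v_7] − [v_0,v_7] + [v_0,v_6],
  ∂[v_0,v_3,v_8] = [v_3,v_8] − [v_0,v_8] + [v_0,v_3].
This gives a 17×6 integer matrix of rank 6; reducing to Smith normal form yields diagonal entries (1,1,1,1,1,1).

Reading off H_k = ker ∂_k / im ∂_{k+1}:

  H_0: rank C_0 − rank ∂_1 = 10 − 9 = 1, and the invariant factors of ∂_1 are all 1, so H_0 = Z.
  H_1: rank ker ∂_1 − rank ∂_2 = (17 − 9) − 6 = 2, and the invariant factors of ∂_2 are all 1, so H_1 = Z^2.
  H_2: rank ker ∂_2 − rank ∂_3 = (6 − 6) − 0 = 0, and there is no ∂_3, so H_2 = 0.

Hence the Betti numbers are b_0 = 1, b_1 = 2, b_2 = 0.

b_0 = 1, b_1 = 2, b_2 = 0.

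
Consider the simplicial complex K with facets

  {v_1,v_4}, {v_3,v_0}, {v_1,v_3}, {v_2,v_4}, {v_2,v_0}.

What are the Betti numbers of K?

Fix the vertex order v_0 < v_1 < v_2 < v_3 < v_4 and write every simplex with vertices in increasing order. Then dim K = 1 and the simplices of K are:

  0-simplices (5): [v_0], [v_1], [v_2], [v_3], [v_4]
  1-simplices (5): [v_0,v_2], [v_0,v_3], [v_1,v_3], [v_1,v_4], [v_2,v_4]

Hence C_0 ≅ Z^5, C_1 ≅ Z^5.

Boundary ∂_1: C_1 → C_0 sends each edge [p,q] (with p < q) to q − p. For instance
  ∂[v_0,v_3] = [v_3] − [v_0].
This gives a 5×5 integer matrix of rank 4; reducing to Smith normal form yields diagonal entries (1,1,1,1).

From H_k ≅ ker(∂_k) / im(∂_{k+1}) we obtain:

  H_0: rank C_0 − rank ∂_1 = 5 − 4 = 1, and the invariant factors of ∂_1 are all 1, so H_0 ≅ Z.
  H_1: rank ker ∂_1 − rank ∂_2 = (5 − 4) − 0 = 1, and there is no ∂_2, so H_1 ≅ Z.

As a check, the Euler characteristic is 5 − 5 = 0, which agrees with 1 − 1 = 0.

Hence the Betti numbers are b_0 = 1, b_1 = 1.

b_0 = 1, b_1 = 1.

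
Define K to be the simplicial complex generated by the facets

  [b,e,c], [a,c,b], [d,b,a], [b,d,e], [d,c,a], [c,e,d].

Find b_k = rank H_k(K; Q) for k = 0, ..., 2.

b_0 = 1, b_1 = 0, b_2 = 1.

We work with the vertex ordering a < b < c < d < e. The simplices of K, each written with vertices in increasing order, are:

  0-simplices (5): a, b, c, d, e
  1-simplices (9): ab, ac, ad, bc, bd, be, cd, ce, de
  2-simplices (6): abc, abd, acd, bce, bde, cde

so the chain groups are C_0 ≅ Z^5, C_1 ≅ Z^9, C_2 ≅ Z^6.

∂_1: C_1 → C_0 is given by ∂[p,q] = [q] − [p].
The 5×9 boundary matrix has rank 4 and Smith normal form diag(1,1,1,1).

∂_2: C_2 → C_1 acts by ∂[p,q,r] = [q,r] − [p,r] + [p,q]. For instance
  ∂bde = de − be + bd,
  ∂acd = cd − ad + ac.
The resulting 9×6 matrix has rank 5, and its Smith normal form has invariant factors (1,1,1,1,1).

Computing H_k = (kernel of ∂_k) / (image of ∂_{k+1}):

  H_0: rank C_0 − rank ∂_1 = 5 − 4 = 1, and the invariant factors of ∂_1 are all 1, so H_0 = Z.
  H_1: rank ker ∂_1 − rank ∂_2 = (9 − 4) − 5 = 0, and the invariant factors of ∂_2 are all 1, so H_1 = 0.
  H_2: rank ker ∂_2 − rank ∂_3 = (6 − 5) − 0 = 1, and there is no ∂_3, so H_2 = Z.

Hence the Betti numbers are b_0 = 1, b_1 = 0, b_2 = 1.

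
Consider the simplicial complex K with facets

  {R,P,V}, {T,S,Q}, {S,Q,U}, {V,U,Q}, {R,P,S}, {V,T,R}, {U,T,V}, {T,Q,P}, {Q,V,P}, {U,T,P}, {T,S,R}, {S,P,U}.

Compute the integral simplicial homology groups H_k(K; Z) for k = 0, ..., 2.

H_0 ≅ Z,  H_1 ≅ Z/2,  H_2 = 0.

Fix the vertex order P < Q < R < S < T < U < V and write every simplex with vertices in increasing order. Then dim K = 2 and the simplices of K are:

  0-simplices (7): P, Q, R, S, T, U, V
  1-simplices (18): PQ, PR, PS, PT, PU, PV, QS, QT, QU, QV, RS, RT, RV, ST, SU, TU, TV, UV
  2-simplices (12): PQT, PQV, PRS, PRV, PSU, PTU, QST, QSU, QUV, RST, RTV, TUV

Hence C_0 ≅ Z^7, C_1 ≅ Z^18, C_2 ≅ Z^12.

The boundary map ∂_1: C_1 → C_0 maps an edge to its endpoints' difference, ∂[p,q] = q − p. For instance
  ∂PQ = Q − P.
The 7×18 boundary matrix has rank 6 and Smith normal form diag(1,1,1,1,1,1).

Boundary ∂_2: C_2 → C_1 sends each 2-simplex [p,q,r] to [q,r] − [p,r] + [p,q]. For instance
  ∂PRS = RS − PS + PR,
  ∂RST = ST − RT + RS.
The 18×12 boundary matrix has rank 12 and Smith normal form diag(1,1,1,1,1,1,1,1,1,1,1,2).

Reading off H_k = ker ∂_k / im ∂_{k+1}:

  H_0: rank C_0 − rank ∂_1 = 7 − 6 = 1, and the invariant factors of ∂_1 are all 1, so H_0 ≅ Z.
  H_1: rank ker ∂_1 − rank ∂_2 = (18 − 6) − 12 = 0, and ∂_2 has invariant factor 2 > 1, so H_1 ≅ Z/2.
  H_2: rank ker ∂_2 − rank ∂_3 = (12 − 12) − 0 = 0, and there is no ∂_3, so H_2 ≅ 0.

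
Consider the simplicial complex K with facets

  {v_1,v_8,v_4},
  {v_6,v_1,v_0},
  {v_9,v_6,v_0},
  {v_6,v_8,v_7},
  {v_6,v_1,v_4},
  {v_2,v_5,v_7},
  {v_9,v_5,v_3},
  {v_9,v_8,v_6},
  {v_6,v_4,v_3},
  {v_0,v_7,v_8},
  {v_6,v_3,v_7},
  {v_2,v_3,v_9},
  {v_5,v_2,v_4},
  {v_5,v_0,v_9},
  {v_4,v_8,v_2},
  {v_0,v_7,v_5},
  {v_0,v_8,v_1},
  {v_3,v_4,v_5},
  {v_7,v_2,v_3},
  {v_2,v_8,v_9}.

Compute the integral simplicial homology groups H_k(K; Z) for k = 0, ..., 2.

Take the total order v_0 < v_1 < v_2 < v_3 < v_4 < v_5 < v_6 < v_7 < v_8 < v_9 on the vertex set. Then K (dimension 2) consists of the simplices:

  0-simplices (10): [v_0], [v_1], [v_2], [v_3], [v_4], [v_5], [v_6], [v_7], [v_8], [v_9]
  1-simplices (30): (30 of them)
  2-simplices (20): (20 of them)

so the chain groups are C_0 ≅ Z^10, C_1 ≅ Z^30, C_2 ≅ Z^20.

Boundary ∂_1: C_1 → C_0 sends each edge [p,q] (with p < q) to q − p. For instance
  ∂[v_4,v_8] = [v_8] − [v_4].
The 10×30 boundary matrix has rank 9 and Smith normal form diag(1,1,1,1,1,1,1,1,1).

The boundary map ∂_2: C_2 → C_1 maps a triangle to the signed sum of its edges. For instance
  ∂[v_3,v_6,v_7] = [v_6,v_7] − [v_3,v_7] + [v_3,v_6],
  ∂[v_2,v_5,v_7] = [v_5,v_7] − [v_2,v_7] + [v_2,v_5].
This gives a 30×20 integer matrix of rank 20; reducing to Smith normal form yields diagonal entries (1,1,1,1,1,1,1,1,1,1,1,1,1,1,1,1,1,1,1,2).

Reading off H_k = ker ∂_k / im ∂_{k+1}:

  H_0: rank C_0 − rank ∂_1 = 10 − 9 = 1, and the invariant factors of ∂_1 are all 1, so H_0 ≅ Z.
  H_1: rank ker ∂_1 − rank ∂_2 = (30 − 9) − 20 = 1, and ∂_2 has invariant factor 2 > 1, so H_1 ≅ Z ⊕ Z/2.
  H_2: rank ker ∂_2 − rank ∂_3 = (20 − 20) − 0 = 0, and there is no ∂_3, so H_2 ≅ 0.

H_0 ≅ Z,  H_1 ≅ Z ⊕ Z/2,  H_2 = 0.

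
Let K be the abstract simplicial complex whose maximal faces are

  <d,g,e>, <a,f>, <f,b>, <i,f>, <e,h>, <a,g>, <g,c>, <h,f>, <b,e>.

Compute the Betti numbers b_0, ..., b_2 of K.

Take the total order a < b < c < d < e < f < g < h < i on the vertex set. Then K (dimension 2) consists of the simplices:

  0-simplices (9): a, b, c, d, e, f, g, h, i
  1-simplices (11): af, ag, be, bf, cg, de, dg, eg, eh, fh, fi
  2-simplices (1): deg

giving chain groups C_0 ≅ Z^9, C_1 ≅ Z^11, C_2 ≅ Z^1.

Boundary ∂_1: C_1 → C_0 sends each edge [p,q] (with p < q) to q − p.
As a 9×11 matrix over Z this has rank 8, with invariant factors (1,1,1,1,1,1,1,1).

∂_2: C_2 → C_1 maps a triangle to the signed sum of its edges. For instance
  ∂deg = eg − dg + de.
As a 11×1 matrix over Z this has rank 1, with invariant factors (1).

Computing H_k = (kernel of ∂_k) / (image of ∂_{k+1}):

  H_0: rank C_0 − rank ∂_1 = 9 − 8 = 1, and the invariant factors of ∂_1 are all 1, so H_0 = Z.
  H_1: rank ker ∂_1 − rank ∂_2 = (11 − 8) − 1 = 2, and the invariant factors of ∂_2 are all 1, so H_1 = Z^2.
  H_2: rank ker ∂_2 − rank ∂_3 = (1 − 1) − 0 = 0, and there is no ∂_3, so H_2 = 0.

Hence the Betti numbers are b_0 = 1, b_1 = 2, b_2 = 0.

b_0 = 1, b_1 = 2, b_2 = 0.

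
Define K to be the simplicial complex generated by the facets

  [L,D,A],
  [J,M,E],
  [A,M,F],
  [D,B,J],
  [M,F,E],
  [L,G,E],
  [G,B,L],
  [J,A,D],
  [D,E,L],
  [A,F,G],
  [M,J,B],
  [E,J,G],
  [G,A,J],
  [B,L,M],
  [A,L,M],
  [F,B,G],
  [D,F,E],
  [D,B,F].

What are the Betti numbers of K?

b_0 = 1, b_1 = 2, b_2 = 1.

Fix the vertex order A < B < D < E < F < G < J < L < M and write every simplex with vertices in increasing order. Then dim K = 2 and the simplices of K are:

  0-simplices (9): A, B, D, E, F, G, J, L, M
  1-simplices (27): AD, AF, AG, AJ, AL, AM, BD, BF, BG, BJ, BL, BM, DE, DF, DJ, DL, EF, EG, EJ, EL, EM, FG, FM, GJ, GL, JM, LM
  2-simplices (18): ADJ, ADL, AFG, AFM, AGJ, ALM, BDF, BDJ, BFG, BGL, BJM, BLM, DEF, DEL, EFM, EGJ, EGL, EJM

so the chain groups are C_0 ≅ Z^9, C_1 ≅ Z^27, C_2 ≅ Z^18.

Boundary ∂_1: C_1 → C_0 is given by ∂[p,q] = [q] − [p]. For instance
  ∂GL = L − G.
This gives a 9×27 integer matrix of rank 8; reducing to Smith normal form yields diagonal entries (1,1,1,1,1,1,1,1).

Boundary ∂_2: C_2 → C_1 acts by ∂[p,q,r] = [q,r] − [p,r] + [p,q]. For instance
  ∂BFG = FG − BG + BF,
  ∂BDJ = DJ − BJ + BD.
As a 27×18 matrix over Z this has rank 17, with invariant factors (1,1,1,1,1,1,1,1,1,1,1,1,1,1,1,1,1).

Computing H_k = (kernel of ∂_k) / (image of ∂_{k+1}):

  H_0: rank C_0 − rank ∂_1 = 9 − 8 = 1, and the invariant factors of ∂_1 are all 1, so H_0 = Z.
  H_1: rank ker ∂_1 − rank ∂_2 = (27 − 8) − 17 = 2, and the invariant factors of ∂_2 are all 1, so H_1 = Z^2.
  H_2: rank ker ∂_2 − rank ∂_3 = (18 − 17) − 0 = 1, and there is no ∂_3, so H_2 = Z.

As a check, the Euler characteristic is 9 − 27 + 18 = 0, which agrees with 1 − 2 + 1 = 0.

Hence the Betti numbers are b_0 = 1, b_1 = 2, b_2 = 1.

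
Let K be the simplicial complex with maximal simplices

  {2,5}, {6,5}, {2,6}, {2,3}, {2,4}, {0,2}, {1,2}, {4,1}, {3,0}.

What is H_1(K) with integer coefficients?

H_1 = Z^3.

Fix the vertex order 0 < 1 < 2 < 3 < 4 < 5 < 6 and write every simplex with vertices in increasing order. Then dim K = 1 and the simplices of K are:

  0-simplices (7): [0], [1], [2], [3], [4], [5], [6]
  1-simplices (9): [0,2], [0,3], [1,2], [1,4], [2,3], [2,4], [2,5], [2,6], [5,6]

giving chain groups C_0 ≅ Z^7, C_1 ≅ Z^9.

∂_1: C_1 → C_0 maps an edge to its endpoints' difference, ∂[p,q] = q − p. For instance
  ∂[5,6] = [6] − [5].
The 7×9 boundary matrix has rank 6 and Smith normal form diag(1,1,1,1,1,1).

Computing H_k = (kernel of ∂_k) / (image of ∂_{k+1}):

  H_1: rank ker ∂_1 − rank ∂_2 = (9 − 6) − 0 = 3, and there is no ∂_2, so H_1 ≅ Z^3.

(K is a triangulation of a wedge of 3 circles.)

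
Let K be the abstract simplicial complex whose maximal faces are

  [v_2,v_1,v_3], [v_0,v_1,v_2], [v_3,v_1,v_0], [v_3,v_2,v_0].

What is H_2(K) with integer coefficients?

K has 4 vertices, 6 edges, 4 triangles.
rank ∂_2 = 3, rank ∂_3 = 0 ⇒ b_2 = 4 − 3 − 0 = 1. So H_2 = Z.

H_2 ≅ Z.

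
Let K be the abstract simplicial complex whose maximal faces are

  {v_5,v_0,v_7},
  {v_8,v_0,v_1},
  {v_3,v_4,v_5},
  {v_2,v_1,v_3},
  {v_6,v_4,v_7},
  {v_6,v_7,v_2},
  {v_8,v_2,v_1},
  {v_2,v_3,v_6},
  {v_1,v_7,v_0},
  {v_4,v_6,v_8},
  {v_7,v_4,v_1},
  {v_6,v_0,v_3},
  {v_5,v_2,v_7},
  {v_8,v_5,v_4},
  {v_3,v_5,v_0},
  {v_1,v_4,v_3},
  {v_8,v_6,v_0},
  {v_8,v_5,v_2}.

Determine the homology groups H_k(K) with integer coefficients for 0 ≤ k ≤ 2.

Fix the vertex order v_0 < v_1 < v_2 < v_3 < v_4 < v_5 < v_6 < v_7 < v_8 and write every simplex with vertices in increasing order. Then dim K = 2 and the simplices of K are:

  0-simplices (9): [v_0], [v_1], [v_2], [v_3], [v_4], [v_5], [v_6], [v_7], [v_8]
  1-simplices (27): (27 of them)
  2-simplices (18): (18 of them)

giving chain groups C_0 ≅ Z^9, C_1 ≅ Z^27, C_2 ≅ Z^18.

The boundary map ∂_1: C_1 → C_0 is given by ∂[p,q] = [q] − [p].
The 9×27 boundary matrix has rank 8 and Smith normal form diag(1,1,1,1,1,1,1,1).

The boundary map ∂_2: C_2 → C_1 sends each 2-simplex [p,q,r] to [q,r] − [p,r] + [p,q]. For instance
  ∂[v_2,v_5,v_7] = [v_5,v_7] − [v_2,v_7] + [v_2,v_5],
  ∂[v_2,v_5,v_8] = [v_5,v_8] − [v_2,v_8] + [v_2,v_5].
This gives a 27×18 integer matrix of rank 17; reducing to Smith normal form yields diagonal entries (1,1,1,1,1,1,1,1,1,1,1,1,1,1,1,1,1).

From H_k ≅ ker(∂_k) / im(∂_{k+1}) we obtain:

  H_0: rank C_0 − rank ∂_1 = 9 − 8 = 1, and the invariant factors of ∂_1 are all 1, so H_0 ≅ Z.
  H_1: rank ker ∂_1 − rank ∂_2 = (27 − 8) − 17 = 2, and the invariant factors of ∂_2 are all 1, so H_1 ≅ Z^2.
  H_2: rank ker ∂_2 − rank ∂_3 = (18 − 17) − 0 = 1, and there is no ∂_3, so H_2 ≅ Z.

(K is a triangulation of the torus T^2.)

H_0 = Z,  H_1 = Z^2,  H_2 = Z.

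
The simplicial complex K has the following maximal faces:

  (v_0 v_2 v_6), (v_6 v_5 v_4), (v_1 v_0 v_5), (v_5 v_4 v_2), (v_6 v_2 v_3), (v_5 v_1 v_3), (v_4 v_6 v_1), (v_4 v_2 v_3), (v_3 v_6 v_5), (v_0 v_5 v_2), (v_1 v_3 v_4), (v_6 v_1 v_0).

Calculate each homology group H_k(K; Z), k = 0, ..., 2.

Fix the vertex order v_0 < v_1 < v_2 < v_3 < v_4 < v_5 < v_6 and write every simplex with vertices in increasing order. Then dim K = 2 and the simplices of K are:

  0-simplices (7): [v_0], [v_1], [v_2], [v_3], [v_4], [v_5], [v_6]
  1-simplices (18): (18 of them)
  2-simplices (12): (12 of them)

giving chain groups C_0 ≅ Z^7, C_1 ≅ Z^18, C_2 ≅ Z^12.

Boundary ∂_1: C_1 → C_0 sends each edge [p,q] (with p < q) to q − p. For instance
  ∂[v_3,v_4] = [v_4] − [v_3].
The resulting 7×18 matrix has rank 6, and its Smith normal form has invariant factors (1,1,1,1,1,1).

∂_2: C_2 → C_1 acts by ∂[p,q,r] = [q,r] − [p,r] + [p,q]. For instance
  ∂[v_1,v_3,v_5] = [v_3,v_5] − [v_1,v_5] + [v_1,v_3],
  ∂[v_0,v_1,v_5] = [v_1,v_5] − [v_0,v_5] + [v_0,v_1].
This gives a 18×12 integer matrix of rank 12; reducing to Smith normal form yields diagonal entries (1,1,1,1,1,1,1,1,1,1,1,2).

Now H_k = ker ∂_k / im ∂_{k+1}, so:

  H_0: rank C_0 − rank ∂_1 = 7 − 6 = 1, and the invariant factors of ∂_1 are all 1, so H_0 = Z.
  H_1: rank ker ∂_1 − rank ∂_2 = (18 − 6) − 12 = 0, and ∂_2 has invariant factor 2 > 1, so H_1 = Z/2Z.
  H_2: rank ker ∂_2 − rank ∂_3 = (12 − 12) − 0 = 0, and there is no ∂_3, so H_2 = 0.

As a check, the Euler characteristic is 7 − 18 + 12 = 1, which agrees with 1 − 0 + 0 = 1.
(K is a triangulation of the real projective plane RP^2.)

H_0 = Z,  H_1 = Z/2Z,  H_2 = 0.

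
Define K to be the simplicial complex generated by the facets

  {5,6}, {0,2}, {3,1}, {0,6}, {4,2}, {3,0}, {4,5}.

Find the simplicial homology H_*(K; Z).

We work with the vertex ordering 0 < 1 < 2 < 3 < 4 < 5 < 6. The simplices of K, each written with vertices in increasing order, are:

  0-simplices (7): [0], [1], [2], [3], [4], [5], [6]
  1-simplices (7): [0,2], [0,3], [0,6], [1,3], [2,4], [4,5], [5,6]

Hence C_0 ≅ Z^7, C_1 ≅ Z^7.

Boundary ∂_1: C_1 → C_0 is given by ∂[p,q] = [q] − [p]. For instance
  ∂[0,3] = [3] − [0].
The resulting 7×7 matrix has rank 6, and its Smith normal form has invariant factors (1,1,1,1,1,1).

From H_k ≅ ker(∂_k) / im(∂_{k+1}) we obtain:

  H_0: rank C_0 − rank ∂_1 = 7 − 6 = 1, and the invariant factors of ∂_1 are all 1, so H_0 ≅ Z.
  H_1: rank ker ∂_1 − rank ∂_2 = (7 − 6) − 0 = 1, and there is no ∂_2, so H_1 ≅ Z.

H_0 = Z,  H_1 = Z.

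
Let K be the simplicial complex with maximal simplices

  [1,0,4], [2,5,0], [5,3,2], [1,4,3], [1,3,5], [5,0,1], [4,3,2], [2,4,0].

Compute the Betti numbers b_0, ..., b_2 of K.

Order the vertices as 0 < 1 < 2 < 3 < 4 < 5. Listing each simplex with vertices in this order, K has dimension 2 with simplices:

  0-simplices (6): [0], [1], [2], [3], [4], [5]
  1-simplices (12): [0,1], [0,2], [0,4], [0,5], [1,3], [1,4], [1,5], [2,3], [2,4], [2,5], [3,4], [3,5]
  2-simplices (8): [0,1,4], [0,1,5], [0,2,4], [0,2,5], [1,3,4], [1,3,5], [2,3,4], [2,3,5]

so the chain groups are C_0 ≅ Z^6, C_1 ≅ Z^12, C_2 ≅ Z^8.

Boundary ∂_1: C_1 → C_0 maps an edge to its endpoints' difference, ∂[p,q] = q − p. For instance
  ∂[0,1] = [1] − [0].
The resulting 6×12 matrix has rank 5, and its Smith normal form has invariant factors (1,1,1,1,1).

∂_2: C_2 → C_1 acts by ∂[p,q,r] = [q,r] − [p,r] + [p,q]. For instance
  ∂[0,2,5] = [2,5] − [0,5] + [0,2],
  ∂[2,3,4] = [3,4] − [2,4] + [2,3].
The resulting 12×8 matrix has rank 7, and its Smith normal form has invariant factors (1,1,1,1,1,1,1).

Computing H_k = (kernel of ∂_k) / (image of ∂_{k+1}):

  H_0: rank C_0 − rank ∂_1 = 6 − 5 = 1, and the invariant factors of ∂_1 are all 1, so H_0 = Z.
  H_1: rank ker ∂_1 − rank ∂_2 = (12 − 5) − 7 = 0, and the invariant factors of ∂_2 are all 1, so H_1 = 0.
  H_2: rank ker ∂_2 − rank ∂_3 = (8 − 7) − 0 = 1, and there is no ∂_3, so H_2 = Z.

(K is a triangulation of the 2-sphere S^2.)

Hence the Betti numbers are b_0 = 1, b_1 = 0, b_2 = 1.

b_0 = 1, b_1 = 0, b_2 = 1.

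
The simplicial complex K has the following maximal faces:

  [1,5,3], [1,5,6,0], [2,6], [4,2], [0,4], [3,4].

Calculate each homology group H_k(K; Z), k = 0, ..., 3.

H_0 = Z,  H_1 = Z^2,  H_2 = 0,  H_3 = 0.

Fix the vertex order 0 < 1 < 2 < 3 < 4 < 5 < 6 and write every simplex with vertices in increasing order. Then dim K = 3 and the simplices of K are:

  0-simplices (7): [0], [1], [2], [3], [4], [5], [6]
  1-simplices (12): [0,1], [0,4], [0,5], [0,6], [1,3], [1,5], [1,6], [2,4], [2,6], [3,4], [3,5], [5,6]
  2-simplices (5): [0,1,5], [0,1,6], [0,5,6], [1,3,5], [1,5,6]
  3-simplices (1): [0,1,5,6]

giving chain groups C_0 ≅ Z^7, C_1 ≅ Z^12, C_2 ≅ Z^5, C_3 ≅ Z^1.

The boundary map ∂_1: C_1 → C_0 maps an edge to its endpoints' difference, ∂[p,q] = q − p.
As a 7×12 matrix over Z this has rank 6, with invariant factors (1,1,1,1,1,1).

∂_2: C_2 → C_1 maps a triangle to the signed sum of its edges. For instance
  ∂[0,5,6] = [5,6] − [0,6] + [0,5],
  ∂[1,3,5] = [3,5] − [1,5] + [1,3].
The 12×5 boundary matrix has rank 4 and Smith normal form diag(1,1,1,1).

∂_3: C_3 → C_2 sends each 3-simplex σ to the alternating sum Σ_i (−1)^i (σ with its i-th vertex removed). For instance
  ∂[0,1,5,6] = [1,5,6] − [0,5,6] + [0,1,6] − [0,1,5].
As a 5×1 matrix over Z this has rank 1, with invariant factors (1).

Computing H_k = (kernel of ∂_k) / (image of ∂_{k+1}):

  H_0: rank C_0 − rank ∂_1 = 7 − 6 = 1, and the invariant factors of ∂_1 are all 1, so H_0 = Z.
  H_1: rank ker ∂_1 − rank ∂_2 = (12 − 6) − 4 = 2, and the invariant factors of ∂_2 are all 1, so H_1 = Z^2.
  H_2: rank ker ∂_2 − rank ∂_3 = (5 − 4) − 1 = 0, and the invariant factors of ∂_3 are all 1, so H_2 = 0.
  H_3: rank ker ∂_3 − rank ∂_4 = (1 − 1) − 0 = 0, and there is no ∂_4, so H_3 = 0.

As a check, the Euler characteristic is 7 − 12 + 5 − 1 = -1, which agrees with 1 − 2 + 0 − 0 = -1.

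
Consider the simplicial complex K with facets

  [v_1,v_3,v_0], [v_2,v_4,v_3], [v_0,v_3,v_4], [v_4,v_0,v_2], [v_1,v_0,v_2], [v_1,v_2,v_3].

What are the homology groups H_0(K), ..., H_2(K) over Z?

H_0 ≅ Z,  H_1 = 0,  H_2 ≅ Z.

K has 5 vertices, 9 edges, 6 triangles.
rank ∂_0 = 0, rank ∂_1 = 4 ⇒ b_0 = 5 − 0 − 4 = 1; all invariant factors of ∂_1 are 1 so no torsion. So H_0 = Z.
rank ∂_1 = 4, rank ∂_2 = 5 ⇒ b_1 = 9 − 4 − 5 = 0; all invariant factors of ∂_2 are 1 so no torsion. So H_1 = 0.
rank ∂_2 = 5, rank ∂_3 = 0 ⇒ b_2 = 6 − 5 − 0 = 1. So H_2 = Z.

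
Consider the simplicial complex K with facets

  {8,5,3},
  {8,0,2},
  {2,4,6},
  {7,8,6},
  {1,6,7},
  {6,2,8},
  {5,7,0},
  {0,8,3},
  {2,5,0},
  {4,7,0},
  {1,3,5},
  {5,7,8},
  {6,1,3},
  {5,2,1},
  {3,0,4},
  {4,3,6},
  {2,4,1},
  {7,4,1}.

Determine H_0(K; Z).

K has 9 vertices, 27 edges, 18 triangles.
rank ∂_0 = 0, rank ∂_1 = 8 ⇒ b_0 = 9 − 0 − 8 = 1; all invariant factors of ∂_1 are 1 so no torsion. So H_0 = Z.

H_0 ≅ Z.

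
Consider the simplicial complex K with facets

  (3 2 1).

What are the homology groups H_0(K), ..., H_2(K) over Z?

H_0 = Z,  H_1 = 0,  H_2 = 0.

Fix the vertex order 1 < 2 < 3 and write every simplex with vertices in increasing order. Then dim K = 2 and the simplices of K are:

  0-simplices (3): [1], [2], [3]
  1-simplices (3): [1,2], [1,3], [2,3]
  2-simplices (1): [1,2,3]

so the chain groups are C_0 ≅ Z^3, C_1 ≅ Z^3, C_2 ≅ Z^1.

Boundary ∂_1: C_1 → C_0 is given by ∂[p,q] = [q] − [p].
The 3×3 boundary matrix has rank 2 and Smith normal form diag(1,1).

The boundary map ∂_2: C_2 → C_1 maps a triangle to the signed sum of its edges. For instance
  ∂[1,2,3] = [2,3] − [1,3] + [1,2].
As a 3×1 matrix over Z this has rank 1, with invariant factors (1).

Computing H_k = (kernel of ∂_k) / (image of ∂_{k+1}):

  H_0: rank C_0 − rank ∂_1 = 3 − 2 = 1, and the invariant factors of ∂_1 are all 1, so H_0 = Z.
  H_1: rank ker ∂_1 − rank ∂_2 = (3 − 2) − 1 = 0, and the invariant factors of ∂_2 are all 1, so H_1 = 0.
  H_2: rank ker ∂_2 − rank ∂_3 = (1 − 1) − 0 = 0, and there is no ∂_3, so H_2 = 0.

As a check, the Euler characteristic is 3 − 3 + 1 = 1, which agrees with 1 − 0 + 0 = 1.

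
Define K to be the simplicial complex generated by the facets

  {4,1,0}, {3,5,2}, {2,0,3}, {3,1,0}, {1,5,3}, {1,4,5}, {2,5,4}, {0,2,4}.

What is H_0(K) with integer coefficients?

We work with the vertex ordering 0 < 1 < 2 < 3 < 4 < 5. The simplices of K, each written with vertices in increasing order, are:

  0-simplices (6): [0], [1], [2], [3], [4], [5]
  1-simplices (12): [0,1], [0,2], [0,3], [0,4], [1,3], [1,4], [1,5], [2,3], [2,4], [2,5], [3,5], [4,5]
  2-simplices (8): [0,1,3], [0,1,4], [0,2,3], [0,2,4], [1,3,5], [1,4,5], [2,3,5], [2,4,5]

Hence C_0 ≅ Z^6, C_1 ≅ Z^12, C_2 ≅ Z^8.

Boundary ∂_1: C_1 → C_0 sends each edge [p,q] (with p < q) to q − p. For instance
  ∂[0,4] = [4] − [0].
As a 6×12 matrix over Z this has rank 5, with invariant factors (1,1,1,1,1).

The boundary map ∂_2: C_2 → C_1 acts by ∂[p,q,r] = [q,r] − [p,r] + [p,q]. For instance
  ∂[0,1,4] = [1,4] − [0,4] + [0,1],
  ∂[0,2,4] = [2,4] − [0,4] + [0,2].
The 12×8 boundary matrix has rank 7 and Smith normal form diag(1,1,1,1,1,1,1).

Reading off H_k = ker ∂_k / im ∂_{k+1}:

  H_0: rank C_0 − rank ∂_1 = 6 − 5 = 1, and the invariant factors of ∂_1 are all 1, so H_0 = Z.

H_0 ≅ Z.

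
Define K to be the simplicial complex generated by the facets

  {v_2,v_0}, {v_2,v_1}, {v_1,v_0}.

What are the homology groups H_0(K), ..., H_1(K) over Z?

Take the total order v_0 < v_1 < v_2 on the vertex set. Then K (dimension 1) consists of the simplices:

  0-simplices (3): [v_0], [v_1], [v_2]
  1-simplices (3): [v_0,v_1], [v_0,v_2], [v_1,v_2]

giving chain groups C_0 ≅ Z^3, C_1 ≅ Z^3.

∂_1: C_1 → C_0 is given by ∂[p,q] = [q] − [p]. For instance
  ∂[v_0,v_2] = [v_2] − [v_0].
As a 3×3 matrix over Z this has rank 2, with invariant factors (1,1).

From H_k ≅ ker(∂_k) / im(∂_{k+1}) we obtain:

  H_0: rank C_0 − rank ∂_1 = 3 − 2 = 1, and the invariant factors of ∂_1 are all 1, so H_0 = Z.
  H_1: rank ker ∂_1 − rank ∂_2 = (3 − 2) − 0 = 1, and there is no ∂_2, so H_1 = Z.

As a check, the Euler characteristic is 3 − 3 = 0, which agrees with 1 − 1 = 0.
(K is a triangulation of the circle S^1.)

H_0 ≅ Z,  H_1 ≅ Z.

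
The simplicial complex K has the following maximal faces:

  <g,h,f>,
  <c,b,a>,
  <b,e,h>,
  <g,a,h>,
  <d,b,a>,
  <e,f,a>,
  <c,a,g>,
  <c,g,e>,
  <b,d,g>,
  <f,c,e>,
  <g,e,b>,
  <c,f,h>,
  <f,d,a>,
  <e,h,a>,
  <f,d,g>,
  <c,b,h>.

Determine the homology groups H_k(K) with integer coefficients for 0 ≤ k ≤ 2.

H_0 = Z,  H_1 = Z^2,  H_2 = Z.

Take the total order a < b < c < d < e < f < g < h on the vertex set. Then K (dimension 2) consists of the simplices:

  0-simplices (8): a, b, c, d, e, f, g, h
  1-simplices (24): ab, ac, ad, ae, af, ag, ah, bc, bd, be, bg, bh, ce, cf, cg, ch, df, dg, ef, eg, eh, fg, fh, gh
  2-simplices (16): abc, abd, acg, adf, aef, aeh, agh, bch, bdg, beg, beh, cef, ceg, cfh, dfg, fgh

giving chain groups C_0 ≅ Z^8, C_1 ≅ Z^24, C_2 ≅ Z^16.

The boundary map ∂_1: C_1 → C_0 sends each edge [p,q] (with p < q) to q − p. For instance
  ∂fg = g − f.
The 8×24 boundary matrix has rank 7 and Smith normal form diag(1,1,1,1,1,1,1).

The boundary map ∂_2: C_2 → C_1 acts by ∂[p,q,r] = [q,r] − [p,r] + [p,q]. For instance
  ∂bdg = dg − bg + bd,
  ∂bch = ch − bh + bc.
The 24×16 boundary matrix has rank 15 and Smith normal form diag(1,1,1,1,1,1,1,1,1,1,1,1,1,1,1).

Reading off H_k = ker ∂_k / im ∂_{k+1}:

  H_0: rank C_0 − rank ∂_1 = 8 − 7 = 1, and the invariant factors of ∂_1 are all 1, so H_0 = Z.
  H_1: rank ker ∂_1 − rank ∂_2 = (24 − 7) − 15 = 2, and the invariant factors of ∂_2 are all 1, so H_1 = Z^2.
  H_2: rank ker ∂_2 − rank ∂_3 = (16 − 15) − 0 = 1, and there is no ∂_3, so H_2 = Z.

As a check, the Euler characteristic is 8 − 24 + 16 = 0, which agrees with 1 − 2 + 1 = 0.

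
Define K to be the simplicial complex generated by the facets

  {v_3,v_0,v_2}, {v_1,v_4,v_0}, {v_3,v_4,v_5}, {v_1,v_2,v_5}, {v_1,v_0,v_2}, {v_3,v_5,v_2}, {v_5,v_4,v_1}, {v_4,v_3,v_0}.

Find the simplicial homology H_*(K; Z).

H_0 = Z,  H_1 = 0,  H_2 = Z.

Fix the vertex order v_0 < v_1 < v_2 < v_3 < v_4 < v_5 and write every simplex with vertices in increasing order. Then dim K = 2 and the simplices of K are:

  0-simplices (6): [v_0], [v_1], [v_2], [v_3], [v_4], [v_5]
  1-simplices (12): [v_0,v_1], [v_0,v_2], [v_0,v_3], [v_0,v_4], [v_1,v_2], [v_1,v_4], [v_1,v_5], [v_2,v_3], [v_2,v_5], [v_3,v_4], [v_3,v_5], [v_4,v_5]
  2-simplices (8): [v_0,v_1,v_2], [v_0,v_1,v_4], [v_0,v_2,v_3], [v_0,v_3,v_4], [v_1,v_2,v_5], [v_1,v_4,v_5], [v_2,v_3,v_5], [v_3,v_4,v_5]

giving chain groups C_0 ≅ Z^6, C_1 ≅ Z^12, C_2 ≅ Z^8.

Boundary ∂_1: C_1 → C_0 is given by ∂[p,q] = [q] − [p]. For instance
  ∂[v_3,v_5] = [v_5] − [v_3].
As a 6×12 matrix over Z this has rank 5, with invariant factors (1,1,1,1,1).

The boundary map ∂_2: C_2 → C_1 sends each 2-simplex [p,q,r] to [q,r] − [p,r] + [p,q]. For instance
  ∂[v_0,v_1,v_4] = [v_1,v_4] − [v_0,v_4] + [v_0,v_1],
  ∂[v_1,v_4,v_5] = [v_4,v_5] − [v_1,v_5] + [v_1,v_4].
The 12×8 boundary matrix has rank 7 and Smith normal form diag(1,1,1,1,1,1,1).

Now H_k = ker ∂_k / im ∂_{k+1}, so:

  H_0: rank C_0 − rank ∂_1 = 6 − 5 = 1, and the invariant factors of ∂_1 are all 1, so H_0 ≅ Z.
  H_1: rank ker ∂_1 − rank ∂_2 = (12 − 5) − 7 = 0, and the invariant factors of ∂_2 are all 1, so H_1 ≅ 0.
  H_2: rank ker ∂_2 − rank ∂_3 = (8 − 7) − 0 = 1, and there is no ∂_3, so H_2 ≅ Z.

(K is a triangulation of the 2-sphere S^2.)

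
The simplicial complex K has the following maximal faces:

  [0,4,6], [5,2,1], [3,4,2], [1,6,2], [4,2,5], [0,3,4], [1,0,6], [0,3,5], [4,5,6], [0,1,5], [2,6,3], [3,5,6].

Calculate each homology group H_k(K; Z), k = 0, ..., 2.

H_0 ≅ Z,  H_1 ≅ Z_2,  H_2 = 0.

Fix the vertex order 0 < 1 < 2 < 3 < 4 < 5 < 6 and write every simplex with vertices in increasing order. Then dim K = 2 and the simplices of K are:

  0-simplices (7): [0], [1], [2], [3], [4], [5], [6]
  1-simplices (18): [0,1], [0,3], [0,4], [0,5], [0,6], [1,2], [1,5], [1,6], [2,3], [2,4], [2,5], [2,6], [3,4], [3,5], [3,6], [4,5], [4,6], [5,6]
  2-simplices (12): [0,1,5], [0,1,6], [0,3,4], [0,3,5], [0,4,6], [1,2,5], [1,2,6], [2,3,4], [2,3,6], [2,4,5], [3,5,6], [4,5,6]

Hence C_0 ≅ Z^7, C_1 ≅ Z^18, C_2 ≅ Z^12.

∂_1: C_1 → C_0 sends each edge [p,q] (with p < q) to q − p.
This gives a 7×18 integer matrix of rank 6; reducing to Smith normal form yields diagonal entries (1,1,1,1,1,1).

∂_2: C_2 → C_1 acts by ∂[p,q,r] = [q,r] − [p,r] + [p,q]. For instance
  ∂[0,3,4] = [3,4] − [0,4] + [0,3],
  ∂[0,1,5] = [1,5] − [0,5] + [0,1].
The 18×12 boundary matrix has rank 12 and Smith normal form diag(1,1,1,1,1,1,1,1,1,1,1,2).

Computing H_k = (kernel of ∂_k) / (image of ∂_{k+1}):

  H_0: rank C_0 − rank ∂_1 = 7 − 6 = 1, and the invariant factors of ∂_1 are all 1, so H_0 ≅ Z.
  H_1: rank ker ∂_1 − rank ∂_2 = (18 − 6) − 12 = 0, and ∂_2 has invariant factor 2 > 1, so H_1 ≅ Z_2.
  H_2: rank ker ∂_2 − rank ∂_3 = (12 − 12) − 0 = 0, and there is no ∂_3, so H_2 ≅ 0.

As a check, the Euler characteristic is 7 − 18 + 12 = 1, which agrees with 1 − 0 + 0 = 1.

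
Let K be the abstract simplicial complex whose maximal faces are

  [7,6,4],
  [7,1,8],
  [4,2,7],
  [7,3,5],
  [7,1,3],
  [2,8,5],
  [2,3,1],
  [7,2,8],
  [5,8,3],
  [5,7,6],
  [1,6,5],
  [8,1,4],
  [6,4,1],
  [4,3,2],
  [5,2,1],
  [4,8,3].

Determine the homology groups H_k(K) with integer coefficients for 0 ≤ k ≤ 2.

H_0 = Z,  H_1 = Z^2,  H_2 = Z.

K has 8 vertices, 24 edges, 16 triangles.
rank ∂_0 = 0, rank ∂_1 = 7 ⇒ b_0 = 8 − 0 − 7 = 1; all invariant factors of ∂_1 are 1 so no torsion. So H_0 ≅ Z.
rank ∂_1 = 7, rank ∂_2 = 15 ⇒ b_1 = 24 − 7 − 15 = 2; all invariant factors of ∂_2 are 1 so no torsion. So H_1 ≅ Z^2.
rank ∂_2 = 15, rank ∂_3 = 0 ⇒ b_2 = 16 − 15 − 0 = 1. So H_2 ≅ Z.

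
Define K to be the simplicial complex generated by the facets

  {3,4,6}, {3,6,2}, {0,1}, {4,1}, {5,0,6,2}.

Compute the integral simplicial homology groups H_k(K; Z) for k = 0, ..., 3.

H_0 = Z,  H_1 = Z,  H_2 = 0,  H_3 = 0.

Order the vertices as 0 < 1 < 2 < 3 < 4 < 5 < 6. Listing each simplex with vertices in this order, K has dimension 3 with simplices:

  0-simplices (7): [0], [1], [2], [3], [4], [5], [6]
  1-simplices (12): [0,1], [0,2], [0,5], [0,6], [1,4], [2,3], [2,5], [2,6], [3,4], [3,6], [4,6], [5,6]
  2-simplices (6): [0,2,5], [0,2,6], [0,5,6], [2,3,6], [2,5,6], [3,4,6]
  3-simplices (1): [0,2,5,6]

Hence C_0 ≅ Z^7, C_1 ≅ Z^12, C_2 ≅ Z^6, C_3 ≅ Z^1.

Boundary ∂_1: C_1 → C_0 maps an edge to its endpoints' difference, ∂[p,q] = q − p. For instance
  ∂[0,1] = [1] − [0].
As a 7×12 matrix over Z this has rank 6, with invariant factors (1,1,1,1,1,1).

Boundary ∂_2: C_2 → C_1 acts by ∂[p,q,r] = [q,r] − [p,r] + [p,q]. For instance
  ∂[0,5,6] = [5,6] − [0,6] + [0,5],
  ∂[0,2,5] = [2,5] − [0,5] + [0,2].
The resulting 12×6 matrix has rank 5, and its Smith normal form has invariant factors (1,1,1,1,1).

∂_3: C_3 → C_2 sends each 3-simplex σ to the alternating sum Σ_i (−1)^i (σ with its i-th vertex removed). For instance
  ∂[0,2,5,6] = [2,5,6] − [0,5,6] + [0,2,6] − [0,2,5].
The 6×1 boundary matrix has rank 1 and Smith normal form diag(1).

From H_k ≅ ker(∂_k) / im(∂_{k+1}) we obtain:

  H_0: rank C_0 − rank ∂_1 = 7 − 6 = 1, and the invariant factors of ∂_1 are all 1, so H_0 ≅ Z.
  H_1: rank ker ∂_1 − rank ∂_2 = (12 − 6) − 5 = 1, and the invariant factors of ∂_2 are all 1, so H_1 ≅ Z.
  H_2: rank ker ∂_2 − rank ∂_3 = (6 − 5) − 1 = 0, and the invariant factors of ∂_3 are all 1, so H_2 ≅ 0.
  H_3: rank ker ∂_3 − rank ∂_4 = (1 − 1) − 0 = 0, and there is no ∂_4, so H_3 ≅ 0.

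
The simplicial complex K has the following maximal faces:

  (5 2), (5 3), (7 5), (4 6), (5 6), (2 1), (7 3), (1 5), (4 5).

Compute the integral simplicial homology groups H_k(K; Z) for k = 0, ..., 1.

Take the total order 1 < 2 < 3 < 4 < 5 < 6 < 7 on the vertex set. Then K (dimension 1) consists of the simplices:

  0-simplices (7): [1], [2], [3], [4], [5], [6], [7]
  1-simplices (9): [1,2], [1,5], [2,5], [3,5], [3,7], [4,5], [4,6], [5,6], [5,7]

giving chain groups C_0 ≅ Z^7, C_1 ≅ Z^9.

∂_1: C_1 → C_0 maps an edge to its endpoints' difference, ∂[p,q] = q − p. For instance
  ∂[3,7] = [7] − [3].
As a 7×9 matrix over Z this has rank 6, with invariant factors (1,1,1,1,1,1).

Computing H_k = (kernel of ∂_k) / (image of ∂_{k+1}):

  H_0: rank C_0 − rank ∂_1 = 7 − 6 = 1, and the invariant factors of ∂_1 are all 1, so H_0 ≅ Z.
  H_1: rank ker ∂_1 − rank ∂_2 = (9 − 6) − 0 = 3, and there is no ∂_2, so H_1 ≅ Z^3.

(K is a triangulation of a wedge of 3 circles.)

H_0 ≅ Z,  H_1 ≅ Z^3.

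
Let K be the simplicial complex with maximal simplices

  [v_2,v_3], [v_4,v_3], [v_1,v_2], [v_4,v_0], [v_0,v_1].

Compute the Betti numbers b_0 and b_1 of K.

Take the total order v_0 < v_1 < v_2 < v_3 < v_4 on the vertex set. Then K (dimension 1) consists of the simplices:

  0-simplices (5): [v_0], [v_1], [v_2], [v_3], [v_4]
  1-simplices (5): [v_0,v_1], [v_0,v_4], [v_1,v_2], [v_2,v_3], [v_3,v_4]

so the chain groups are C_0 ≅ Z^5, C_1 ≅ Z^5.

Boundary ∂_1: C_1 → C_0 sends each edge [p,q] (with p < q) to q − p. For instance
  ∂[v_1,v_2] = [v_2] − [v_1].
As a 5×5 matrix over Z this has rank 4, with invariant factors (1,1,1,1).

Reading off H_k = ker ∂_k / im ∂_{k+1}:

  H_0: rank C_0 − rank ∂_1 = 5 − 4 = 1, and the invariant factors of ∂_1 are all 1, so H_0 ≅ Z.
  H_1: rank ker ∂_1 − rank ∂_2 = (5 − 4) − 0 = 1, and there is no ∂_2, so H_1 ≅ Z.

As a check, the Euler characteristic is 5 − 5 = 0, which agrees with 1 − 1 = 0.

Hence the Betti numbers are b_0 = 1, b_1 = 1.

b_0 = 1, b_1 = 1.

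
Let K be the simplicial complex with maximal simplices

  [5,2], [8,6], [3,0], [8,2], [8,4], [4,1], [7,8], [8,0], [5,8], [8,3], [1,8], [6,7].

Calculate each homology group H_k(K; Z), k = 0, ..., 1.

H_0 ≅ Z,  H_1 ≅ Z^4.

Fix the vertex order 0 < 1 < 2 < 3 < 4 < 5 < 6 < 7 < 8 and write every simplex with vertices in increasing order. Then dim K = 1 and the simplices of K are:

  0-simplices (9): [0], [1], [2], [3], [4], [5], [6], [7], [8]
  1-simplices (12): [0,3], [0,8], [1,4], [1,8], [2,5], [2,8], [3,8], [4,8], [5,8], [6,7], [6,8], [7,8]

giving chain groups C_0 ≅ Z^9, C_1 ≅ Z^12.

Boundary ∂_1: C_1 → C_0 sends each edge [p,q] (with p < q) to q − p. For instance
  ∂[6,8] = [8] − [6].
The resulting 9×12 matrix has rank 8, and its Smith normal form has invariant factors (1,1,1,1,1,1,1,1).

Computing H_k = (kernel of ∂_k) / (image of ∂_{k+1}):

  H_0: rank C_0 − rank ∂_1 = 9 − 8 = 1, and the invariant factors of ∂_1 are all 1, so H_0 ≅ Z.
  H_1: rank ker ∂_1 − rank ∂_2 = (12 − 8) − 0 = 4, and there is no ∂_2, so H_1 ≅ Z^4.

As a check, the Euler characteristic is 9 − 12 = -3, which agrees with 1 − 4 = -3.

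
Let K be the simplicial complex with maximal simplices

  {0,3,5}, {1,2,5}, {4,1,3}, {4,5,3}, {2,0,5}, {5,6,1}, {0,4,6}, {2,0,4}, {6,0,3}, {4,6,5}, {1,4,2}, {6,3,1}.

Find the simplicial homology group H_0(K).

H_0 ≅ Z.

Take the total order 0 < 1 < 2 < 3 < 4 < 5 < 6 on the vertex set. Then K (dimension 2) consists of the simplices:

  0-simplices (7): [0], [1], [2], [3], [4], [5], [6]
  1-simplices (18): [0,2], [0,3], [0,4], [0,5], [0,6], [1,2], [1,3], [1,4], [1,5], [1,6], [2,4], [2,5], [3,4], [3,5], [3,6], [4,5], [4,6], [5,6]
  2-simplices (12): [0,2,4], [0,2,5], [0,3,5], [0,3,6], [0,4,6], [1,2,4], [1,2,5], [1,3,4], [1,3,6], [1,5,6], [3,4,5], [4,5,6]

Hence C_0 ≅ Z^7, C_1 ≅ Z^18, C_2 ≅ Z^12.

∂_1: C_1 → C_0 maps an edge to its endpoints' difference, ∂[p,q] = q − p. For instance
  ∂[1,4] = [4] − [1].
As a 7×18 matrix over Z this has rank 6, with invariant factors (1,1,1,1,1,1).

Boundary ∂_2: C_2 → C_1 acts by ∂[p,q,r] = [q,r] − [p,r] + [p,q]. For instance
  ∂[1,3,6] = [3,6] − [1,6] + [1,3],
  ∂[1,3,4] = [3,4] − [1,4] + [1,3].
As a 18×12 matrix over Z this has rank 12, with invariant factors (1,1,1,1,1,1,1,1,1,1,1,2).

Now H_k = ker ∂_k / im ∂_{k+1}, so:

  H_0: rank C_0 − rank ∂_1 = 7 − 6 = 1, and the invariant factors of ∂_1 are all 1, so H_0 ≅ Z.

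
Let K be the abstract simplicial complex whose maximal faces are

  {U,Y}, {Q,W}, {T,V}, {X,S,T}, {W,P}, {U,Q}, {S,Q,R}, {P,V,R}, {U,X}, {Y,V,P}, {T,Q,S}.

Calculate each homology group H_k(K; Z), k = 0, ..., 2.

H_0 = Z,  H_1 = Z^4,  H_2 = 0.

K has 10 vertices, 18 edges, 5 triangles.
rank ∂_0 = 0, rank ∂_1 = 9 ⇒ b_0 = 10 − 0 − 9 = 1; all invariant factors of ∂_1 are 1 so no torsion. So H_0 = Z.
rank ∂_1 = 9, rank ∂_2 = 5 ⇒ b_1 = 18 − 9 − 5 = 4; all invariant factors of ∂_2 are 1 so no torsion. So H_1 = Z^4.
rank ∂_2 = 5, rank ∂_3 = 0 ⇒ b_2 = 5 − 5 − 0 = 0. So H_2 = 0.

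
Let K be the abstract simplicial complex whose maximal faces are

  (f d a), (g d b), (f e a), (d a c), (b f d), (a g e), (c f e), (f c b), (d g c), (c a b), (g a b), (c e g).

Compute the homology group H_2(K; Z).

Fix the vertex order a < b < c < d < e < f < g and write every simplex with vertices in increasing order. Then dim K = 2 and the simplices of K are:

  0-simplices (7): a, b, c, d, e, f, g
  1-simplices (18): ab, ac, ad, ae, af, ag, bc, bd, bf, bg, cd, ce, cf, cg, df, dg, ef, eg
  2-simplices (12): abc, abg, acd, adf, aef, aeg, bcf, bdf, bdg, cdg, cef, ceg

giving chain groups C_0 ≅ Z^7, C_1 ≅ Z^18, C_2 ≅ Z^12.

The boundary map ∂_1: C_1 → C_0 is given by ∂[p,q] = [q] − [p].
As a 7×18 matrix over Z this has rank 6, with invariant factors (1,1,1,1,1,1).

∂_2: C_2 → C_1 sends each 2-simplex [p,q,r] to [q,r] − [p,r] + [p,q]. For instance
  ∂bcf = cf − bf + bc,
  ∂cdg = dg − cg + cd.
This gives a 18×12 integer matrix of rank 12; reducing to Smith normal form yields diagonal entries (1,1,1,1,1,1,1,1,1,1,1,2).

Now H_k = ker ∂_k / im ∂_{k+1}, so:

  H_2: rank ker ∂_2 − rank ∂_3 = (12 − 12) − 0 = 0, and there is no ∂_3, so H_2 ≅ 0.

(K is a triangulation of the real projective plane RP^2.)

H_2 ≅ 0.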